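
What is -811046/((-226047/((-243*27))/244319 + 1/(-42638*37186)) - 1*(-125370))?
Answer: -687112425332077638477384/106212575933765374926959 ≈ -6.4692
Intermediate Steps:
-811046/((-226047/((-243*27))/244319 + 1/(-42638*37186)) - 1*(-125370)) = -811046/((-226047/(-6561)*(1/244319) - 1/42638*1/37186) + 125370) = -811046/((-226047*(-1/6561)*(1/244319) - 1/1585536668) + 125370) = -811046/(((75349/2187)*(1/244319) - 1/1585536668) + 125370) = -811046/((75349/534325653 - 1/1585536668) + 125370) = -811046/(119468068071479/847192915484544204 + 125370) = -811046/106212575933765374926959/847192915484544204 = -811046*847192915484544204/106212575933765374926959 = -687112425332077638477384/106212575933765374926959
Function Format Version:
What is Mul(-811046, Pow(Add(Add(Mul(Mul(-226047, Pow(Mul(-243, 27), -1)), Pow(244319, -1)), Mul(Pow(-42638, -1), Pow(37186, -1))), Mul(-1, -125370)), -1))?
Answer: Rational(-687112425332077638477384, 106212575933765374926959) ≈ -6.4692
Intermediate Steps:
Mul(-811046, Pow(Add(Add(Mul(Mul(-226047, Pow(Mul(-243, 27), -1)), Pow(244319, -1)), Mul(Pow(-42638, -1), Pow(37186, -1))), Mul(-1, -125370)), -1)) = Mul(-811046, Pow(Add(Add(Mul(Mul(-226047, Pow(-6561, -1)), Rational(1, 244319)), Mul(Rational(-1, 42638), Rational(1, 37186))), 125370), -1)) = Mul(-811046, Pow(Add(Add(Mul(Mul(-226047, Rational(-1, 6561)), Rational(1, 244319)), Rational(-1, 1585536668)), 125370), -1)) = Mul(-811046, Pow(Add(Add(Mul(Rational(75349, 2187), Rational(1, 244319)), Rational(-1, 1585536668)), 125370), -1)) = Mul(-811046, Pow(Add(Add(Rational(75349, 534325653), Rational(-1, 1585536668)), 125370), -1)) = Mul(-811046, Pow(Add(Rational(119468068071479, 847192915484544204), 125370), -1)) = Mul(-811046, Pow(Rational(106212575933765374926959, 847192915484544204), -1)) = Mul(-811046, Rational(847192915484544204, 106212575933765374926959)) = Rational(-687112425332077638477384, 106212575933765374926959)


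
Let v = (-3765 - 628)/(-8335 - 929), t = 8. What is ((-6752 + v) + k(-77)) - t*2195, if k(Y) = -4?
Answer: -225259031/9264 ≈ -24316.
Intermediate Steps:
v = 4393/9264 (v = -4393/(-9264) = -4393*(-1/9264) = 4393/9264 ≈ 0.47420)
((-6752 + v) + k(-77)) - t*2195 = ((-6752 + 4393/9264) - 4) - 8*2195 = (-62546135/9264 - 4) - 1*17560 = -62583191/9264 - 17560 = -225259031/9264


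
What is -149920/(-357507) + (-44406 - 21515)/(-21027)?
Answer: 8906528929/2505766563 ≈ 3.5544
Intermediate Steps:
-149920/(-357507) + (-44406 - 21515)/(-21027) = -149920*(-1/357507) - 65921*(-1/21027) = 149920/357507 + 65921/21027 = 8906528929/2505766563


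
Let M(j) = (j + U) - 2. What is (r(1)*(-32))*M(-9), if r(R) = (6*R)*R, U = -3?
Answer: 2688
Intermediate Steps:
M(j) = -5 + j (M(j) = (j - 3) - 2 = (-3 + j) - 2 = -5 + j)
r(R) = 6*R²
(r(1)*(-32))*M(-9) = ((6*1²)*(-32))*(-5 - 9) = ((6*1)*(-32))*(-14) = (6*(-32))*(-14) = -192*(-14) = 2688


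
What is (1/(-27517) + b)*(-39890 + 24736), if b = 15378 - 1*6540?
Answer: -3685380742730/27517 ≈ -1.3393e+8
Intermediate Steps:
b = 8838 (b = 15378 - 6540 = 8838)
(1/(-27517) + b)*(-39890 + 24736) = (1/(-27517) + 8838)*(-39890 + 24736) = (-1/27517 + 8838)*(-15154) = (243195245/27517)*(-15154) = -3685380742730/27517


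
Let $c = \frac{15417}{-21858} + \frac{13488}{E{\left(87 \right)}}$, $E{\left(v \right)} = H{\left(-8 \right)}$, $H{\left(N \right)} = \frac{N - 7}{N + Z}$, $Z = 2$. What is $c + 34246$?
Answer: $\frac{1444103221}{36430} \approx 39641.0$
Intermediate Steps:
$H{\left(N \right)} = \frac{-7 + N}{2 + N}$ ($H{\left(N \right)} = \frac{N - 7}{N + 2} = \frac{-7 + N}{2 + N}$)
$E{\left(v \right)} = \frac{5}{2}$ ($E{\left(v \right)} = \frac{-7 - 8}{2 - 8} = \frac{1}{-6} \left(-15\right) = \left(- \frac{1}{6}\right) \left(-15\right) = \frac{5}{2}$)
$c = \frac{196521441}{36430}$ ($c = \frac{15417}{-21858} + \frac{13488}{\frac{5}{2}} = 15417 \left(- \frac{1}{21858}\right) + 13488 \cdot \frac{2}{5} = - \frac{5139}{7286} + \frac{26976}{5} = \frac{196521441}{36430} \approx 5394.5$)
$c + 34246 = \frac{196521441}{36430} + 34246 = \frac{1444103221}{36430}$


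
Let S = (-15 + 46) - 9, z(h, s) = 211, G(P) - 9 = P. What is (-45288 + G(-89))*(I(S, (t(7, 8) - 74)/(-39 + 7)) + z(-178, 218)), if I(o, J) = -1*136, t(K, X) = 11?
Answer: -3402600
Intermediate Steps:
G(P) = 9 + P
S = 22 (S = 31 - 9 = 22)
I(o, J) = -136
(-45288 + G(-89))*(I(S, (t(7, 8) - 74)/(-39 + 7)) + z(-178, 218)) = (-45288 + (9 - 89))*(-136 + 211) = (-45288 - 80)*75 = -45368*75 = -3402600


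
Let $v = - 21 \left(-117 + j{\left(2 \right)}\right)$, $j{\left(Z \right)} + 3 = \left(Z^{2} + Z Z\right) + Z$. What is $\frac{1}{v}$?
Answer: $\frac{1}{2310} \approx 0.0004329$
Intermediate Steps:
$j{\left(Z \right)} = -3 + Z + 2 Z^{2}$ ($j{\left(Z \right)} = -3 + \left(\left(Z^{2} + Z Z\right) + Z\right) = -3 + \left(\left(Z^{2} + Z^{2}\right) + Z\right) = -3 + \left(2 Z^{2} + Z\right) = -3 + \left(Z + 2 Z^{2}\right) = -3 + Z + 2 Z^{2}$)
$v = 2310$ ($v = - 21 \left(-117 + \left(-3 + 2 + 2 \cdot 2^{2}\right)\right) = - 21 \left(-117 + \left(-3 + 2 + 2 \cdot 4\right)\right) = - 21 \left(-117 + \left(-3 + 2 + 8\right)\right) = - 21 \left(-117 + 7\right) = \left(-21\right) \left(-110\right) = 2310$)
$\frac{1}{v} = \frac{1}{2310}$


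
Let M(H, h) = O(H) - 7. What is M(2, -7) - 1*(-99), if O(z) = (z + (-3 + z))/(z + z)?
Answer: 369/4 ≈ 92.250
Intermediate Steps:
O(z) = (-3 + 2*z)/(2*z) (O(z) = (-3 + 2*z)/((2*z)) = (-3 + 2*z)*(1/(2*z)) = (-3 + 2*z)/(2*z))
M(H, h) = -7 + (-3/2 + H)/H (M(H, h) = (-3/2 + H)/H - 7 = -7 + (-3/2 + H)/H)
M(2, -7) - 1*(-99) = (-6 - 3/2/2) - 1*(-99) = (-6 - 3/2*½) + 99 = (-6 - ¾) + 99 = -27/4 + 99 = 369/4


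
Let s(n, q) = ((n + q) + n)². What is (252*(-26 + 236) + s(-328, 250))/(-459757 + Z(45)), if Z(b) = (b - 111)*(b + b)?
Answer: -217756/465697 ≈ -0.46759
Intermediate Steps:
Z(b) = 2*b*(-111 + b) (Z(b) = (-111 + b)*(2*b) = 2*b*(-111 + b))
s(n, q) = (q + 2*n)²
(252*(-26 + 236) + s(-328, 250))/(-459757 + Z(45)) = (252*(-26 + 236) + (250 + 2*(-328))²)/(-459757 + 2*45*(-111 + 45)) = (252*210 + (250 - 656)²)/(-459757 + 2*45*(-66)) = (52920 + (-406)²)/(-459757 - 5940) = (52920 + 164836)/(-465697) = 217756*(-1/465697) = -217756/465697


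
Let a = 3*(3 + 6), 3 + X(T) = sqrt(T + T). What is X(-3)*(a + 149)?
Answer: -528 + 176*I*sqrt(6) ≈ -528.0 + 431.11*I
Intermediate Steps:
X(T) = -3 + sqrt(2)*sqrt(T) (X(T) = -3 + sqrt(T + T) = -3 + sqrt(2*T) = -3 + sqrt(2)*sqrt(T))
a = 27 (a = 3*9 = 27)
X(-3)*(a + 149) = (-3 + sqrt(2)*sqrt(-3))*(27 + 149) = (-3 + sqrt(2)*(I*sqrt(3)))*176 = (-3 + I*sqrt(6))*176 = -528 + 176*I*sqrt(6)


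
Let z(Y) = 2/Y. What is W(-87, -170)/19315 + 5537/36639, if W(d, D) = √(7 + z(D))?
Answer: 5537/36639 + 3*√5610/1641775 ≈ 0.15126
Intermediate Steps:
W(d, D) = √(7 + 2/D)
W(-87, -170)/19315 + 5537/36639 = √(7 + 2/(-170))/19315 + 5537/36639 = √(7 + 2*(-1/170))*(1/19315) + 5537*(1/36639) = √(7 - 1/85)*(1/19315) + 5537/36639 = √(594/85)*(1/19315) + 5537/36639 = (3*√5610/85)*(1/19315) + 5537/36639 = 3*√5610/1641775 + 5537/36639 = 5537/36639 + 3*√5610/1641775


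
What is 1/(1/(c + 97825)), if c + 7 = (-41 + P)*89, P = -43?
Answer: 90342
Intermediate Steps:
c = -7483 (c = -7 + (-41 - 43)*89 = -7 - 84*89 = -7 - 7476 = -7483)
1/(1/(c + 97825)) = 1/(1/(-7483 + 97825)) = 1/(1/90342) = 90342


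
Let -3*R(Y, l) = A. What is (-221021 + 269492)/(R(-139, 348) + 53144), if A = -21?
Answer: 16157/17717 ≈ 0.91195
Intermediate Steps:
R(Y, l) = 7 (R(Y, l) = -⅓*(-21) = 7)
(-221021 + 269492)/(R(-139, 348) + 53144) = (-221021 + 269492)/(7 + 53144) = 48471/53151 = 48471*(1/53151) = 16157/17717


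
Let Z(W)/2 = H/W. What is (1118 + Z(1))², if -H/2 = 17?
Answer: 1102500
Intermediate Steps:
H = -34 (H = -2*17 = -34)
Z(W) = -68/W (Z(W) = 2*(-34/W) = -68/W)
(1118 + Z(1))² = (1118 - 68/1)² = (1118 - 68*1)² = (1118 - 68)² = 1050² = 1102500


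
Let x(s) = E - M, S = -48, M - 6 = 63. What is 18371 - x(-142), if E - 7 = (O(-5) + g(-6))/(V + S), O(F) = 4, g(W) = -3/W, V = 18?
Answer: 368663/20 ≈ 18433.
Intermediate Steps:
M = 69 (M = 6 + 63 = 69)
E = 137/20 (E = 7 + (4 - 3/(-6))/(18 - 48) = 7 + (4 - 3*(-⅙))/(-30) = 7 + (4 + ½)*(-1/30) = 7 + (9/2)*(-1/30) = 7 - 3/20 = 137/20 ≈ 6.8500)
x(s) = -1243/20 (x(s) = 137/20 - 1*69 = 137/20 - 69 = -1243/20)
18371 - x(-142) = 18371 - 1*(-1243/20) = 18371 + 1243/20 = 368663/20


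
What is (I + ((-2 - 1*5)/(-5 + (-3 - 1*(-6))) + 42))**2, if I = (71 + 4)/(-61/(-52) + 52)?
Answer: 2691845689/1223236 ≈ 2200.6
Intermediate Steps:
I = 780/553 (I = 75/(-61*(-1/52) + 52) = 75/(61/52 + 52) = 75/(2765/52) = 75*(52/2765) = 780/553 ≈ 1.4105)
(I + ((-2 - 1*5)/(-5 + (-3 - 1*(-6))) + 42))**2 = (780/553 + ((-2 - 1*5)/(-5 + (-3 - 1*(-6))) + 42))**2 = (780/553 + ((-2 - 5)/(-5 + (-3 + 6)) + 42))**2 = (780/553 + (-7/(-5 + 3) + 42))**2 = (780/553 + (-7/(-2) + 42))**2 = (780/553 + (-1/2*(-7) + 42))**2 = (780/553 + (7/2 + 42))**2 = (780/553 + 91/2)**2 = (51883/1106)**2 = 2691845689/1223236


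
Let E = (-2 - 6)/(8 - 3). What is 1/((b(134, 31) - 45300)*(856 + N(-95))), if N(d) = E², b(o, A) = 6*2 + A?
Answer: -25/971396248 ≈ -2.5736e-8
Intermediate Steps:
b(o, A) = 12 + A
E = -8/5 ≈ -1.6000
N(d) = 64/25 (N(d) = (-8/5)² = 64/25)
1/((b(134, 31) - 45300)*(856 + N(-95))) = 1/(((12 + 31) - 45300)*(856 + 64/25)) = 1/((43 - 45300)*(21464/25)) = 1/(-45257*21464/25) = 1/(-971396248/25) = -25/971396248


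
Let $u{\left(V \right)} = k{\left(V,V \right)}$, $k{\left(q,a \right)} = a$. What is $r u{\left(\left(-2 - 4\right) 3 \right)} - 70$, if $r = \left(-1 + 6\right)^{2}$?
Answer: $-520$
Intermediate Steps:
$r = 25$ ($r = 5^{2} = 25$)
$u{\left(V \right)} = V$
$r u{\left(\left(-2 - 4\right) 3 \right)} - 70 = 25 \left(-2 - 4\right) 3 - 70 = 25 \left(\left(-6\right) 3\right) - 70 = 25 \left(-18\right) - 70 = -450 - 70 = -520$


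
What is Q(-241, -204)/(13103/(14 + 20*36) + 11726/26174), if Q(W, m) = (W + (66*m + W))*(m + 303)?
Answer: -13262366271132/175782403 ≈ -75448.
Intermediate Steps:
Q(W, m) = (303 + m)*(2*W + 66*m) (Q(W, m) = (W + (W + 66*m))*(303 + m) = (2*W + 66*m)*(303 + m) = (303 + m)*(2*W + 66*m))
Q(-241, -204)/(13103/(14 + 20*36) + 11726/26174) = (66*(-204)**2 + 606*(-241) + 19998*(-204) + 2*(-241)*(-204))/(13103/(14 + 20*36) + 11726/26174) = (66*41616 - 146046 - 4079592 + 98328)/(13103/(14 + 720) + 11726*(1/26174)) = (2746656 - 146046 - 4079592 + 98328)/(13103/734 + 5863/13087) = -1380654/(13103*(1/734) + 5863/13087) = -1380654/(13103/734 + 5863/13087) = -1380654/175782403/9605858 = -1380654*9605858/175782403 = -13262366271132/175782403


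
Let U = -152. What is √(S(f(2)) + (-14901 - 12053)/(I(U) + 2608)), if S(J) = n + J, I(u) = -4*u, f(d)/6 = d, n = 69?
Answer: √46941942/804 ≈ 8.5217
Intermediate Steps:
f(d) = 6*d
S(J) = 69 + J
√(S(f(2)) + (-14901 - 12053)/(I(U) + 2608)) = √((69 + 6*2) + (-14901 - 12053)/(-4*(-152) + 2608)) = √((69 + 12) - 26954/(608 + 2608)) = √(81 - 26954/3216) = √(81 - 26954*1/3216) = √(81 - 13477/1608) = √(116771/1608) = √46941942/804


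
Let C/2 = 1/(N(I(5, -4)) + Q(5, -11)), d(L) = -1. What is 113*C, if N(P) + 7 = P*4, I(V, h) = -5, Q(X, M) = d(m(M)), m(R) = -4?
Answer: -113/14 ≈ -8.0714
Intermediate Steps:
Q(X, M) = -1
N(P) = -7 + 4*P (N(P) = -7 + P*4 = -7 + 4*P)
C = -1/14 (C = 2/((-7 + 4*(-5)) - 1) = 2/((-7 - 20) - 1) = 2/(-27 - 1) = 2/(-28) = 2*(-1/28) = -1/14 ≈ -0.071429)
113*C = 113*(-1/14) = -113/14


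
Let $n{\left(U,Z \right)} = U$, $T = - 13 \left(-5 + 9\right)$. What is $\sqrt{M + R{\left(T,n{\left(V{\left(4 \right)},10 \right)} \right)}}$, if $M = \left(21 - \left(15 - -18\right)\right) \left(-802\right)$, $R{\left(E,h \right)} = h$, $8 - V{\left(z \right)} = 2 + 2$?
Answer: $2 \sqrt{2407} \approx 98.122$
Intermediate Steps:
$T = -52$ ($T = \left(-13\right) 4 = -52$)
$V{\left(z \right)} = 4$ ($V{\left(z \right)} = 8 - \left(2 + 2\right) = 8 - 4 = 4$)
$M = 9624$ ($M = \left(21 - \left(15 + 18\right)\right) \left(-802\right) = \left(21 - 33\right) \left(-802\right) = \left(-12\right) \left(-802\right) = 9624$)
$\sqrt{M + R{\left(T,n{\left(V{\left(4 \right)},10 \right)} \right)}} = \sqrt{9624 + 4} = \sqrt{9628} = 2 \sqrt{2407}$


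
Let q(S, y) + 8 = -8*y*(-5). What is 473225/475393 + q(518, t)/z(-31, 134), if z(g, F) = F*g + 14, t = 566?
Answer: -31883851/7130895 ≈ -4.4712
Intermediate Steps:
z(g, F) = 14 + F*g
q(S, y) = -8 + 40*y (q(S, y) = -8 - 8*y*(-5) = -8 + 40*y)
473225/475393 + q(518, t)/z(-31, 134) = 473225/475393 + (-8 + 40*566)/(14 + 134*(-31)) = 473225*(1/475393) + (-8 + 22640)/(14 - 4154) = 473225/475393 + 22632/(-4140) = 473225/475393 + 22632*(-1/4140) = 473225/475393 - 82/15 = -31883851/7130895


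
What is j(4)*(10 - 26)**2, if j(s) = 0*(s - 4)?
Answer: 0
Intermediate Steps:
j(s) = 0 (j(s) = 0*(-4 + s) = 0)
j(4)*(10 - 26)**2 = 0*(10 - 26)**2 = 0*(-16)**2 = 0*256 = 0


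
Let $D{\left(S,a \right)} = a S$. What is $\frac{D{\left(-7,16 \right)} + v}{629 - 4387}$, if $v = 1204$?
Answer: $- \frac{546}{1879} \approx -0.29058$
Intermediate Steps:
$D{\left(S,a \right)} = S a$
$\frac{D{\left(-7,16 \right)} + v}{629 - 4387} = \frac{\left(-7\right) 16 + 1204}{629 - 4387} = \frac{-112 + 1204}{-3758} = 1092 \left(- \frac{1}{3758}\right) = - \frac{546}{1879}$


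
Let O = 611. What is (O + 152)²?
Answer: 582169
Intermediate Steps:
(O + 152)² = (611 + 152)² = 763² = 582169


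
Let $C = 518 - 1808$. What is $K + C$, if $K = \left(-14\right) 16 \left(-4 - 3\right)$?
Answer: $278$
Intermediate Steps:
$K = 1568$ ($K = - 224 \left(-4 - 3\right) = \left(-224\right) \left(-7\right) = 1568$)
$C = -1290$
$K + C = 1568 - 1290 = 278$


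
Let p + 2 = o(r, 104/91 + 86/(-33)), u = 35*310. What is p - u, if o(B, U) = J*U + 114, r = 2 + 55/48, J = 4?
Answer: -2481830/231 ≈ -10744.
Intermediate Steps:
u = 10850
r = 151/48 (r = 2 + 55*(1/48) = 2 + 55/48 = 151/48 ≈ 3.1458)
o(B, U) = 114 + 4*U (o(B, U) = 4*U + 114 = 114 + 4*U)
p = 24520/231 (p = -2 + (114 + 4*(104/91 + 86/(-33))) = -2 + (114 + 4*(104*(1/91) + 86*(-1/33))) = -2 + (114 + 4*(8/7 - 86/33)) = -2 + (114 + 4*(-338/231)) = -2 + (114 - 1352/231) = -2 + 24982/231 = 24520/231 ≈ 106.15)
p - u = 24520/231 - 1*10850 = 24520/231 - 10850 = -2481830/231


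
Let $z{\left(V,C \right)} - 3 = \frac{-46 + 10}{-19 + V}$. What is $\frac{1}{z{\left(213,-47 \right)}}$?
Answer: $\frac{97}{273} \approx 0.35531$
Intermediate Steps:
$z{\left(V,C \right)} = 3 - \frac{36}{-19 + V}$ ($z{\left(V,C \right)} = 3 + \frac{-46 + 10}{-19 + V} = 3 - \frac{36}{-19 + V}$)
$\frac{1}{z{\left(213,-47 \right)}} = \frac{1}{3 \frac{1}{-19 + 213} \left(-31 + 213\right)} = \frac{1}{3 \cdot \frac{1}{194} \cdot 182} = \frac{1}{\frac{273}{97}} = \frac{97}{273}$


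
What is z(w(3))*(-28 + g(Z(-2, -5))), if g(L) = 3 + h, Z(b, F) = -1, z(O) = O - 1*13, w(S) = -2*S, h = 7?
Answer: 342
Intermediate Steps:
z(O) = -13 + O (z(O) = O - 13 = -13 + O)
g(L) = 10 (g(L) = 3 + 7 = 10)
z(w(3))*(-28 + g(Z(-2, -5))) = (-13 - 2*3)*(-28 + 10) = (-13 - 6)*(-18) = -19*(-18) = 342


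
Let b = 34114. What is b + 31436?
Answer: 65550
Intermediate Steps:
b + 31436 = 34114 + 31436 = 65550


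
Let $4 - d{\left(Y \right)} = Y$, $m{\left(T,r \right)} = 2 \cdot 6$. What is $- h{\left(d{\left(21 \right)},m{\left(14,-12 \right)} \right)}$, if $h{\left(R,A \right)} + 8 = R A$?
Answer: $212$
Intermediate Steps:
$m{\left(T,r \right)} = 12$
$d{\left(Y \right)} = 4 - Y$
$h{\left(R,A \right)} = -8 + A R$ ($h{\left(R,A \right)} = -8 + R A = -8 + A R$)
$- h{\left(d{\left(21 \right)},m{\left(14,-12 \right)} \right)} = - (-8 + 12 \left(4 - 21\right)) = - (-8 + 12 \left(-17\right)) = - (-8 - 204) = \left(-1\right) \left(-212\right) = 212$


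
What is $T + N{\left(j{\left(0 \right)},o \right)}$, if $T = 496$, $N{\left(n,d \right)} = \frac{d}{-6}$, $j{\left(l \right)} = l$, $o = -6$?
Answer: $497$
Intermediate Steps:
$N{\left(n,d \right)} = - \frac{d}{6}$ ($N{\left(n,d \right)} = d \left(- \frac{1}{6}\right) = - \frac{d}{6}$)
$T + N{\left(j{\left(0 \right)},o \right)} = 496 - -1 = 496 + 1 = 497$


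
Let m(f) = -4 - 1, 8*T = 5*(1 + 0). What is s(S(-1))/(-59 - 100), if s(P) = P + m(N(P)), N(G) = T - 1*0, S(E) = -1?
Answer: 2/53 ≈ 0.037736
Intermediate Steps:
T = 5/8 (T = (5*(1 + 0))/8 = (5*1)/8 = (⅛)*5 = 5/8 ≈ 0.62500)
N(G) = 5/8 (N(G) = 5/8 - 1*0 = 5/8 + 0 = 5/8)
m(f) = -5
s(P) = -5 + P (s(P) = P - 5 = -5 + P)
s(S(-1))/(-59 - 100) = (-5 - 1)/(-59 - 100) = -6/(-159) = -6*(-1/159) = 2/53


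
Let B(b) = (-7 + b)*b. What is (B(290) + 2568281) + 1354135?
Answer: 4004486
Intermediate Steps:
B(b) = b*(-7 + b)
(B(290) + 2568281) + 1354135 = (290*(-7 + 290) + 2568281) + 1354135 = (290*283 + 2568281) + 1354135 = (82070 + 2568281) + 1354135 = 2650351 + 1354135 = 4004486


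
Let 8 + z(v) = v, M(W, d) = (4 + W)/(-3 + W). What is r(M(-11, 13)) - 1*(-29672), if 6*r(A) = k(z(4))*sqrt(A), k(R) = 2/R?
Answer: 29672 - sqrt(2)/24 ≈ 29672.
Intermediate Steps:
M(W, d) = (4 + W)/(-3 + W)
z(v) = -8 + v
r(A) = -sqrt(A)/12 (r(A) = ((2/(-8 + 4))*sqrt(A))/6 = ((2/(-4))*sqrt(A))/6 = ((2*(-1/4))*sqrt(A))/6 = (-sqrt(A)/2)/6 = -sqrt(A)/12)
r(M(-11, 13)) - 1*(-29672) = -sqrt(7)*sqrt(-1/(-3 - 11))/12 - 1*(-29672) = -sqrt(7)*sqrt(-1/(-14))/12 + 29672 = -sqrt(2)/2/12 + 29672 = -sqrt(2)/24 + 29672 = 29672 - sqrt(2)/24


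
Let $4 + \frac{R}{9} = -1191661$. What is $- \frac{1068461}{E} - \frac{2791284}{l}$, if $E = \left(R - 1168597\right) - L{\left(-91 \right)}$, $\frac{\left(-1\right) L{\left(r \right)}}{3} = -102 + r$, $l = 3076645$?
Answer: $- \frac{29912706099379}{36594110969845} \approx -0.81742$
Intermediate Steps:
$R = -10724985$ ($R = -36 + 9 \left(-1191661\right) = -36 - 10724949 = -10724985$)
$L{\left(r \right)} = 306 - 3 r$ ($L{\left(r \right)} = - 3 \left(-102 + r\right) = 306 - 3 r$)
$E = -11894161$ ($E = \left(-10724985 - 1168597\right) - \left(306 - -273\right) = \left(-10724985 - 1168597\right) - \left(306 + 273\right) = -11893582 - 579 = -11894161$)
$- \frac{1068461}{E} - \frac{2791284}{l} = - \frac{1068461}{-11894161} - \frac{2791284}{3076645} = \left(-1068461\right) \left(- \frac{1}{11894161}\right) - \frac{2791284}{3076645} = \frac{1068461}{11894161} - \frac{2791284}{3076645} = - \frac{29912706099379}{36594110969845}$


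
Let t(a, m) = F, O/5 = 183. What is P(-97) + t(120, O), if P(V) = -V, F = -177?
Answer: -80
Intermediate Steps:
O = 915 (O = 5*183 = 915)
t(a, m) = -177
P(-97) + t(120, O) = -1*(-97) - 177 = 97 - 177 = -80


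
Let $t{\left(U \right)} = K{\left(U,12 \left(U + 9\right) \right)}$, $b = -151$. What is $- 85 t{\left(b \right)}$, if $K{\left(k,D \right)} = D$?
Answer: $144840$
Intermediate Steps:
$t{\left(U \right)} = 108 + 12 U$ ($t{\left(U \right)} = 12 \left(U + 9\right) = 12 \left(9 + U\right) = 108 + 12 U$)
$- 85 t{\left(b \right)} = - 85 \left(108 + 12 \left(-151\right)\right) = - 85 \left(108 - 1812\right) = \left(-85\right) \left(-1704\right) = 144840$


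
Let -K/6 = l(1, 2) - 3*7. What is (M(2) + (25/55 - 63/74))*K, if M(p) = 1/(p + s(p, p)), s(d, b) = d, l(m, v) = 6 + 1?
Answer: -5019/407 ≈ -12.332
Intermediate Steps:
l(m, v) = 7
K = 84 (K = -6*(7 - 3*7) = -6*(7 - 21) = -6*(-14) = 84)
M(p) = 1/(2*p) (M(p) = 1/(p + p) = 1/(2*p))
(M(2) + (25/55 - 63/74))*K = ((1/2)/2 + (25/55 - 63/74))*84 = ((1/2)*(1/2) + (25*(1/55) - 63*1/74))*84 = (1/4 + (5/11 - 63/74))*84 = (1/4 - 323/814)*84 = -239/1628*84 = -5019/407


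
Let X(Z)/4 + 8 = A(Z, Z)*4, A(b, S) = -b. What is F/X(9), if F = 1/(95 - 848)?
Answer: 1/132528 ≈ 7.5456e-6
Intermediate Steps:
F = -1/753 (F = 1/(-753) = -1/753 ≈ -0.0013280)
X(Z) = -32 - 16*Z (X(Z) = -32 + 4*(-Z*4) = -32 + 4*(-4*Z) = -32 - 16*Z)
F/X(9) = -1/(753*(-32 - 16*9)) = -1/(753*(-32 - 144)) = -1/753/(-176) = -1/753*(-1/176) = 1/132528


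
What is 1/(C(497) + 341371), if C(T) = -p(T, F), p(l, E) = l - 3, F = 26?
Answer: 1/340877 ≈ 2.9336e-6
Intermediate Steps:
p(l, E) = -3 + l
C(T) = 3 - T (C(T) = -(-3 + T) = 3 - T)
1/(C(497) + 341371) = 1/((3 - 1*497) + 341371) = 1/((3 - 497) + 341371) = 1/(-494 + 341371) = 1/340877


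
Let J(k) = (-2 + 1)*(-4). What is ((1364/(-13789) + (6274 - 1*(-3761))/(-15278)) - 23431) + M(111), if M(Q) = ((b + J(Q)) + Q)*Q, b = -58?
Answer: -3603430533375/210668342 ≈ -17105.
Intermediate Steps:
J(k) = 4 (J(k) = -1*(-4) = 4)
M(Q) = Q*(-54 + Q) (M(Q) = ((-58 + 4) + Q)*Q = (-54 + Q)*Q = Q*(-54 + Q))
((1364/(-13789) + (6274 - 1*(-3761))/(-15278)) - 23431) + M(111) = ((1364/(-13789) + (6274 - 1*(-3761))/(-15278)) - 23431) + 111*(-54 + 111) = ((1364*(-1/13789) + (6274 + 3761)*(-1/15278)) - 23431) + 111*57 = ((-1364/13789 + 10035*(-1/15278)) - 23431) + 6327 = ((-1364/13789 - 10035/15278) - 23431) + 6327 = (-159211807/210668342 - 23431) + 6327 = -4936329133209/210668342 + 6327 = -3603430533375/210668342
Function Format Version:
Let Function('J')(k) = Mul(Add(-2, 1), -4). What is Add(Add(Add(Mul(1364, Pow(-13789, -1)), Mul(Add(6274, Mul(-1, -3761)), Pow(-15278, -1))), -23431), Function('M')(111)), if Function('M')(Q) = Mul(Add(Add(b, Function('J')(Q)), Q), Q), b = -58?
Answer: Rational(-3603430533375, 210668342) ≈ -17105.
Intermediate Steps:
Function('J')(k) = 4 (Function('J')(k) = Mul(-1, -4) = 4)
Function('M')(Q) = Mul(Q, Add(-54, Q)) (Function('M')(Q) = Mul(Add(Add(-58, 4), Q), Q) = Mul(Add(-54, Q), Q) = Mul(Q, Add(-54, Q)))
Add(Add(Add(Mul(1364, Pow(-13789, -1)), Mul(Add(6274, Mul(-1, -3761)), Pow(-15278, -1))), -23431), Function('M')(111)) = Add(Add(Add(Mul(1364, Pow(-13789, -1)), Mul(Add(6274, Mul(-1, -3761)), Pow(-15278, -1))), -23431), Mul(111, Add(-54, 111))) = Add(Add(Add(Mul(1364, Rational(-1, 13789)), Mul(Add(6274, 3761), Rational(-1, 15278))), -23431), Mul(111, 57)) = Add(Add(Add(Rational(-1364, 13789), Mul(10035, Rational(-1, 15278))), -23431), 6327) = Add(Add(Add(Rational(-1364, 13789), Rational(-10035, 15278)), -23431), 6327) = Add(Add(Rational(-159211807, 210668342), -23431), 6327) = Add(Rational(-4936329133209, 210668342), 6327) = Rational(-3603430533375, 210668342)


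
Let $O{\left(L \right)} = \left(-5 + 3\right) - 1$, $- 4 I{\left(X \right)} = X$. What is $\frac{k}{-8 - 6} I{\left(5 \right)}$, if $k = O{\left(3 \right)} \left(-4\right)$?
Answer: $\frac{15}{14} \approx 1.0714$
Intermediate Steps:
$I{\left(X \right)} = - \frac{X}{4}$
$O{\left(L \right)} = -3$ ($O{\left(L \right)} = -2 - 1 = -3$)
$k = 12$ ($k = \left(-3\right) \left(-4\right) = 12$)
$\frac{k}{-8 - 6} I{\left(5 \right)} = \frac{1}{-8 - 6} \cdot 12 \left(\left(- \frac{1}{4}\right) 5\right) = \frac{1}{-14} \cdot 12 \left(- \frac{5}{4}\right) = \left(- \frac{1}{14}\right) 12 \left(- \frac{5}{4}\right) = \left(- \frac{6}{7}\right) \left(- \frac{5}{4}\right) = \frac{15}{14}$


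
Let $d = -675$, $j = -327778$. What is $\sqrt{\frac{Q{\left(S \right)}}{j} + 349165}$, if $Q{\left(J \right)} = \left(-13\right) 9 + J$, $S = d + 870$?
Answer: $\frac{\sqrt{9378433736350294}}{163889} \approx 590.9$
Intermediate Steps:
$S = 195$ ($S = -675 + 870 = 195$)
$Q{\left(J \right)} = -117 + J$
$\sqrt{\frac{Q{\left(S \right)}}{j} + 349165} = \sqrt{\frac{-117 + 195}{-327778} + 349165} = \sqrt{78 \left(- \frac{1}{327778}\right) + 349165} = \sqrt{- \frac{39}{163889} + 349165} = \sqrt{\frac{57224302646}{163889}} = \frac{\sqrt{9378433736350294}}{163889}$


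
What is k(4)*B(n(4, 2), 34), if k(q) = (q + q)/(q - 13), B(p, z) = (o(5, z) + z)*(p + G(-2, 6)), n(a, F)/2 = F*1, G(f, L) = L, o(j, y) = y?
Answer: -5440/9 ≈ -604.44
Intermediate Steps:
n(a, F) = 2*F (n(a, F) = 2*(F*1) = 2*F)
B(p, z) = 2*z*(6 + p) (B(p, z) = (z + z)*(p + 6) = (2*z)*(6 + p) = 2*z*(6 + p))
k(q) = 2*q/(-13 + q) (k(q) = (2*q)/(-13 + q) = 2*q/(-13 + q))
k(4)*B(n(4, 2), 34) = (2*4/(-13 + 4))*(2*34*(6 + 2*2)) = (2*4/(-9))*(2*34*(6 + 4)) = (2*4*(-1/9))*(2*34*10) = -8/9*680 = -5440/9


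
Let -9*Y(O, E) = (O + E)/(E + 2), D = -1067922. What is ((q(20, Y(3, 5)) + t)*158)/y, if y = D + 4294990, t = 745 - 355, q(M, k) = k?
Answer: 970199/50826321 ≈ 0.019089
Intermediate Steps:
Y(O, E) = -(E + O)/(9*(2 + E)) (Y(O, E) = -(O + E)/(9*(E + 2)) = -(E + O)/(9*(2 + E)))
t = 390
y = 3227068 (y = -1067922 + 4294990 = 3227068)
((q(20, Y(3, 5)) + t)*158)/y = (((-1*5 - 1*3)/(9*(2 + 5)) + 390)*158)/3227068 = (((⅑)*(-5 - 3)/7 + 390)*158)*(1/3227068) = (((⅑)*(⅐)*(-8) + 390)*158)*(1/3227068) = ((-8/63 + 390)*158)*(1/3227068) = ((24562/63)*158)*(1/3227068) = (3880796/63)*(1/3227068) = 970199/50826321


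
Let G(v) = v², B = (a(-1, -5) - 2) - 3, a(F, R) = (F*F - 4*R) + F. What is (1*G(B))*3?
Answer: 675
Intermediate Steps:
a(F, R) = F + F² - 4*R (a(F, R) = (F² - 4*R) + F = F + F² - 4*R)
B = 15 (B = ((-1 + (-1)² - 4*(-5)) - 2) - 3 = ((-1 + 1 + 20) - 2) - 3 = (20 - 2) - 3 = 18 - 3 = 15)
(1*G(B))*3 = (1*15²)*3 = (1*225)*3 = 225*3 = 675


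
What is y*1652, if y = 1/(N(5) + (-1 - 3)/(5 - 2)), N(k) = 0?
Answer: -1239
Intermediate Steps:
y = -3/4 (y = 1/(0 + (-1 - 3)/(5 - 2)) = 1/(0 - 4/3) = 1/(-4/3) = -3/4 ≈ -0.75000)
y*1652 = -3/4*1652 = -1239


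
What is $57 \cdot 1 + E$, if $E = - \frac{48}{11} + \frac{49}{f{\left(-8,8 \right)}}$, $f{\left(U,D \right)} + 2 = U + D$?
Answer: $\frac{619}{22} \approx 28.136$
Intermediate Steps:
$f{\left(U,D \right)} = -2 + D + U$ ($f{\left(U,D \right)} = -2 + \left(U + D\right) = -2 + \left(D + U\right) = -2 + D + U$)
$E = - \frac{635}{22}$ ($E = - \frac{48}{11} + \frac{49}{-2 + 8 - 8} = \left(-48\right) \frac{1}{11} + \frac{49}{-2} = - \frac{48}{11} + 49 \left(- \frac{1}{2}\right) = - \frac{48}{11} - \frac{49}{2} = - \frac{635}{22} \approx -28.864$)
$57 \cdot 1 + E = 57 \cdot 1 - \frac{635}{22} = 57 - \frac{635}{22} = \frac{619}{22}$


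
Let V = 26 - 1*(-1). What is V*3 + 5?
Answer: 86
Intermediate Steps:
V = 27 (V = 26 + 1 = 27)
V*3 + 5 = 27*3 + 5 = 81 + 5 = 86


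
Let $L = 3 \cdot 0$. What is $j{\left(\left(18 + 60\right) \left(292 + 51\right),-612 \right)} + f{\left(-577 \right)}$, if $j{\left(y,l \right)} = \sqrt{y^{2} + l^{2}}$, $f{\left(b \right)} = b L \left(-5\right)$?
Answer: $6 \sqrt{19893085} \approx 26761.0$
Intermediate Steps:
$L = 0$
$f{\left(b \right)} = 0$ ($f{\left(b \right)} = b 0 \left(-5\right) = 0 \left(-5\right) = 0$)
$j{\left(y,l \right)} = \sqrt{l^{2} + y^{2}}$
$j{\left(\left(18 + 60\right) \left(292 + 51\right),-612 \right)} + f{\left(-577 \right)} = \sqrt{\left(-612\right)^{2} + \left(\left(18 + 60\right) \left(292 + 51\right)\right)^{2}} + 0 = \sqrt{374544 + \left(78 \cdot 343\right)^{2}} + 0 = \sqrt{374544 + 26754^{2}} + 0 = \sqrt{374544 + 715776516} + 0 = \sqrt{716151060} + 0 = 6 \sqrt{19893085} + 0 = 6 \sqrt{19893085}$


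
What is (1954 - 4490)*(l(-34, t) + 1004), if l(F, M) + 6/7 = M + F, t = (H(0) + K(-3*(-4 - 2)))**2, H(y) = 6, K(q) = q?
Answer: -27429376/7 ≈ -3.9185e+6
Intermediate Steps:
t = 576 (t = (6 - 3*(-4 - 2))**2 = (6 - 3*(-6))**2 = (6 + 18)**2 = 24**2 = 576)
l(F, M) = -6/7 + F + M (l(F, M) = -6/7 + (M + F) = -6/7 + (F + M) = -6/7 + F + M)
(1954 - 4490)*(l(-34, t) + 1004) = (1954 - 4490)*((-6/7 - 34 + 576) + 1004) = -2536*(3788/7 + 1004) = -2536*10816/7 = -27429376/7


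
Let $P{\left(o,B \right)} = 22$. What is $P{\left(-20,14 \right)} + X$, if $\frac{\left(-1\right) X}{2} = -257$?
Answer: $536$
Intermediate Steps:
$X = 514$ ($X = \left(-2\right) \left(-257\right) = 514$)
$P{\left(-20,14 \right)} + X = 22 + 514 = 536$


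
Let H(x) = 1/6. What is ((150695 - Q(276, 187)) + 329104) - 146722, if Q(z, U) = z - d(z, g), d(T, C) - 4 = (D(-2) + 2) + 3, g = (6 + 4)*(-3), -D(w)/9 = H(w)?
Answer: 665617/2 ≈ 3.3281e+5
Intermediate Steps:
H(x) = ⅙
D(w) = -3/2 (D(w) = -9*⅙ = -3/2)
g = -30 (g = 10*(-3) = -30)
d(T, C) = 15/2 (d(T, C) = 4 + ((-3/2 + 2) + 3) = 4 + (½ + 3) = 4 + 7/2 = 15/2)
Q(z, U) = -15/2 + z (Q(z, U) = z - 1*15/2 = z - 15/2 = -15/2 + z)
((150695 - Q(276, 187)) + 329104) - 146722 = ((150695 - (-15/2 + 276)) + 329104) - 146722 = ((150695 - 1*537/2) + 329104) - 146722 = ((150695 - 537/2) + 329104) - 146722 = (300853/2 + 329104) - 146722 = 959061/2 - 146722 = 665617/2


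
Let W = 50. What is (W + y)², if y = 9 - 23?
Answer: 1296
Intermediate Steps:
y = -14
(W + y)² = (50 - 14)² = 36² = 1296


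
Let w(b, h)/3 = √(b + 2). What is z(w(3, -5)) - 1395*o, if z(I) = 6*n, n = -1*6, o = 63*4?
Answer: -351576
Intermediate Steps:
o = 252
w(b, h) = 3*√(2 + b) (w(b, h) = 3*√(b + 2) = 3*√(2 + b))
n = -6
z(I) = -36 (z(I) = 6*(-6) = -36)
z(w(3, -5)) - 1395*o = -36 - 1395*252 = -36 - 351540 = -351576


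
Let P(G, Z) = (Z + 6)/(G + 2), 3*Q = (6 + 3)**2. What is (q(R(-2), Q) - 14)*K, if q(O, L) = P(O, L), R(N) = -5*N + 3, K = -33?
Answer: 1947/5 ≈ 389.40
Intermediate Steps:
Q = 27 (Q = (6 + 3)**2/3 = (1/3)*9**2 = (1/3)*81 = 27)
R(N) = 3 - 5*N
P(G, Z) = (6 + Z)/(2 + G)
q(O, L) = (6 + L)/(2 + O)
(q(R(-2), Q) - 14)*K = ((6 + 27)/(2 + (3 - 5*(-2))) - 14)*(-33) = (33/(2 + (3 + 10)) - 14)*(-33) = (33/(2 + 13) - 14)*(-33) = (33/15 - 14)*(-33) = ((1/15)*33 - 14)*(-33) = (11/5 - 14)*(-33) = -59/5*(-33) = 1947/5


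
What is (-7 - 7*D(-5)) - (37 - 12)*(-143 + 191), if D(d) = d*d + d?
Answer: -1347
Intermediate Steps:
D(d) = d + d**2 (D(d) = d**2 + d = d + d**2)
(-7 - 7*D(-5)) - (37 - 12)*(-143 + 191) = (-7 - (-35)*(1 - 5)) - (37 - 12)*(-143 + 191) = (-7 - (-35)*(-4)) - 25*48 = (-7 - 7*20) - 1*1200 = (-7 - 140) - 1200 = -147 - 1200 = -1347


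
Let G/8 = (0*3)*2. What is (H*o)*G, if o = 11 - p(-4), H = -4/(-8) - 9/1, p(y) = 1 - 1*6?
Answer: 0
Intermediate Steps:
p(y) = -5 (p(y) = 1 - 6 = -5)
H = -17/2 (H = -4*(-⅛) - 9*1 = ½ - 9 = -17/2 ≈ -8.5000)
G = 0 (G = 8*((0*3)*2) = 8*(0*2) = 8*0 = 0)
o = 16 (o = 11 - 1*(-5) = 11 + 5 = 16)
(H*o)*G = -17/2*16*0 = -136*0 = 0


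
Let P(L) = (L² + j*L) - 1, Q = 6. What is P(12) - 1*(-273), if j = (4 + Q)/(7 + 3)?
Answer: 428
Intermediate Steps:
j = 1 (j = (4 + 6)/(7 + 3) = 10/10 = 10*(⅒) = 1)
P(L) = -1 + L + L² (P(L) = (L² + 1*L) - 1 = (L² + L) - 1 = (L + L²) - 1 = -1 + L + L²)
P(12) - 1*(-273) = (-1 + 12 + 12²) - 1*(-273) = (-1 + 12 + 144) + 273 = 155 + 273 = 428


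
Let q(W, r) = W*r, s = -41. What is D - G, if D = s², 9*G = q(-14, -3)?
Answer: 5029/3 ≈ 1676.3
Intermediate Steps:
G = 14/3 (G = (-14*(-3))/9 = (⅑)*42 = 14/3 ≈ 4.6667)
D = 1681 (D = (-41)² = 1681)
D - G = 1681 - 1*14/3 = 1681 - 14/3 = 5029/3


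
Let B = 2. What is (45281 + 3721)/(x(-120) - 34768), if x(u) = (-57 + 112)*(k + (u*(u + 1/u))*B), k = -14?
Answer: 24501/774286 ≈ 0.031643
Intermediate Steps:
x(u) = -770 + 110*u*(u + 1/u) (x(u) = (-57 + 112)*(-14 + (u*(u + 1/u))*2) = 55*(-14 + (u*(u + 1/u))*2) = 55*(-14 + 2*u*(u + 1/u)) = -770 + 110*u*(u + 1/u))
(45281 + 3721)/(x(-120) - 34768) = (45281 + 3721)/((-660 + 110*(-120)²) - 34768) = 49002/((-660 + 110*14400) - 34768) = 49002/((-660 + 1584000) - 34768) = 49002/(1583340 - 34768) = 49002/1548572 = 49002*(1/1548572) = 24501/774286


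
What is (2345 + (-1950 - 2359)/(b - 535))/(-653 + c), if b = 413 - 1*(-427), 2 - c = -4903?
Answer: 177729/324215 ≈ 0.54818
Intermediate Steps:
c = 4905 (c = 2 - 1*(-4903) = 2 + 4903 = 4905)
b = 840 (b = 413 + 427 = 840)
(2345 + (-1950 - 2359)/(b - 535))/(-653 + c) = (2345 + (-1950 - 2359)/(840 - 535))/(-653 + 4905) = (2345 - 4309/305)/4252 = (2345 - 4309*1/305)*(1/4252) = (2345 - 4309/305)*(1/4252) = (710916/305)*(1/4252) = 177729/324215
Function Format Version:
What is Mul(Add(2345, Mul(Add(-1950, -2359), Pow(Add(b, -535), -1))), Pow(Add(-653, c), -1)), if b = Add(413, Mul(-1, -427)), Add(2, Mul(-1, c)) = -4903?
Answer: Rational(177729, 324215) ≈ 0.54818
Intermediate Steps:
c = 4905 (c = Add(2, Mul(-1, -4903)) = Add(2, 4903) = 4905)
b = 840 (b = Add(413, 427) = 840)
Mul(Add(2345, Mul(Add(-1950, -2359), Pow(Add(b, -535), -1))), Pow(Add(-653, c), -1)) = Mul(Add(2345, Mul(Add(-1950, -2359), Pow(Add(840, -535), -1))), Pow(Add(-653, 4905), -1)) = Mul(Add(2345, Mul(-4309, Pow(305, -1))), Pow(4252, -1)) = Mul(Add(2345, Mul(-4309, Rational(1, 305))), Rational(1, 4252)) = Mul(Add(2345, Rational(-4309, 305)), Rational(1, 4252)) = Mul(Rational(710916, 305), Rational(1, 4252)) = Rational(177729, 324215)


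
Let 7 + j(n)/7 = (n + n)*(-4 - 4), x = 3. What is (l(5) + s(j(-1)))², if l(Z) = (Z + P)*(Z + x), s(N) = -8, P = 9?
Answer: 10816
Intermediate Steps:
j(n) = -49 - 112*n (j(n) = -49 + 7*((n + n)*(-4 - 4)) = -49 + 7*((2*n)*(-8)) = -49 + 7*(-16*n) = -49 - 112*n)
l(Z) = (3 + Z)*(9 + Z) (l(Z) = (Z + 9)*(Z + 3) = (9 + Z)*(3 + Z) = (3 + Z)*(9 + Z))
(l(5) + s(j(-1)))² = ((27 + 5² + 12*5) - 8)² = ((27 + 25 + 60) - 8)² = (112 - 8)² = 104² = 10816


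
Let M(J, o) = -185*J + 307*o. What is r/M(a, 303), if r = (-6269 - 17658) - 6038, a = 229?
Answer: -29965/50656 ≈ -0.59154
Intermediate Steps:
r = -29965 (r = -23927 - 6038 = -29965)
r/M(a, 303) = -29965/(-185*229 + 307*303) = -29965/(-42365 + 93021) = -29965/50656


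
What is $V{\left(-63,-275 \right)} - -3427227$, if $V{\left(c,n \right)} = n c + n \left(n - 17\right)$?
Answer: $3524852$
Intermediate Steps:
$V{\left(c,n \right)} = c n + n \left(-17 + n\right)$
$V{\left(-63,-275 \right)} - -3427227 = - 275 \left(-17 - 63 - 275\right) - -3427227 = \left(-275\right) \left(-355\right) + 3427227 = 97625 + 3427227 = 3524852$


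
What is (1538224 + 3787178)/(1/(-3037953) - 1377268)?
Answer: -16178320982106/4184075452405 ≈ -3.8666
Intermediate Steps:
(1538224 + 3787178)/(1/(-3037953) - 1377268) = 5325402/(-1/3037953 - 1377268) = 5325402/(-4184075452405/3037953) = 5325402*(-3037953/4184075452405) = -16178320982106/4184075452405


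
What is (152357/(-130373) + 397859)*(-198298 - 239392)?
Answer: -22702944868994500/130373 ≈ -1.7414e+11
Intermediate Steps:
(152357/(-130373) + 397859)*(-198298 - 239392) = (152357*(-1/130373) + 397859)*(-437690) = (-152357/130373 + 397859)*(-437690) = (51869919050/130373)*(-437690) = -22702944868994500/130373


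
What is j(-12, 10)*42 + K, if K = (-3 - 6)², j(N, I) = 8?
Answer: 417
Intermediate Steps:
K = 81 (K = (-9)² = 81)
j(-12, 10)*42 + K = 8*42 + 81 = 336 + 81 = 417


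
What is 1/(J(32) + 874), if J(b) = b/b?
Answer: 1/875 ≈ 0.0011429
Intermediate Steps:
J(b) = 1
1/(J(32) + 874) = 1/(1 + 874) = 1/875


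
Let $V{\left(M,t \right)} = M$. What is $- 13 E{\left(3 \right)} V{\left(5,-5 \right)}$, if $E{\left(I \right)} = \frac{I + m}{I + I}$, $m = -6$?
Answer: $\frac{65}{2} \approx 32.5$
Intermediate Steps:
$E{\left(I \right)} = \frac{-6 + I}{2 I}$ ($E{\left(I \right)} = \frac{I - 6}{I + I} = \frac{-6 + I}{2 I}$)
$- 13 E{\left(3 \right)} V{\left(5,-5 \right)} = - 13 \frac{-6 + 3}{2 \cdot 3} \cdot 5 = - 13 \cdot \frac{1}{2} \cdot \frac{1}{3} \left(-3\right) 5 = \left(-13\right) \left(- \frac{1}{2}\right) 5 = \frac{13}{2} \cdot 5 = \frac{65}{2}$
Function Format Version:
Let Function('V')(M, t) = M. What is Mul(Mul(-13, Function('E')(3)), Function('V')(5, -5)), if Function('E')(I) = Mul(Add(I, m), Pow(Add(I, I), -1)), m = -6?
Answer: Rational(65, 2) ≈ 32.500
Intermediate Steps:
Function('E')(I) = Mul(Rational(1, 2), Pow(I, -1), Add(-6, I)) (Function('E')(I) = Mul(Add(I, -6), Pow(Add(I, I), -1)) = Mul(Add(-6, I), Pow(Mul(2, I), -1)) = Mul(Add(-6, I), Mul(Rational(1, 2), Pow(I, -1))) = Mul(Rational(1, 2), Pow(I, -1), Add(-6, I)))
Mul(Mul(-13, Function('E')(3)), Function('V')(5, -5)) = Mul(Mul(-13, Mul(Rational(1, 2), Pow(3, -1), Add(-6, 3))), 5) = Mul(Mul(-13, Mul(Rational(1, 2), Rational(1, 3), -3)), 5) = Mul(Mul(-13, Rational(-1, 2)), 5) = Mul(Rational(13, 2), 5) = Rational(65, 2)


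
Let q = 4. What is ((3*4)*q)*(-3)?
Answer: -144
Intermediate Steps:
((3*4)*q)*(-3) = ((3*4)*4)*(-3) = (12*4)*(-3) = 48*(-3) = -144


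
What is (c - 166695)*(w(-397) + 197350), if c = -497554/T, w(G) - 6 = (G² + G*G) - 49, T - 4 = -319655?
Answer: -27309241612284775/319651 ≈ -8.5435e+10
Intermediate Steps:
T = -319651 (T = 4 - 319655 = -319651)
w(G) = -43 + 2*G² (w(G) = 6 + ((G² + G*G) - 49) = 6 + ((G² + G²) - 49) = 6 + (2*G² - 49) = 6 + (-49 + 2*G²) = -43 + 2*G²)
c = 497554/319651 (c = -497554/(-319651) = -497554*(-1/319651) = 497554/319651 ≈ 1.5566)
(c - 166695)*(w(-397) + 197350) = (497554/319651 - 166695)*((-43 + 2*(-397)²) + 197350) = -53283725891*((-43 + 2*157609) + 197350)/319651 = -53283725891*((-43 + 315218) + 197350)/319651 = -53283725891*(315175 + 197350)/319651 = -53283725891/319651*512525 = -27309241612284775/319651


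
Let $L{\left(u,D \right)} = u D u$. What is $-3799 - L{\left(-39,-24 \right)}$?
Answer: $32705$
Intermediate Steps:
$L{\left(u,D \right)} = D u^{2}$ ($L{\left(u,D \right)} = D u u = D u^{2}$)
$-3799 - L{\left(-39,-24 \right)} = -3799 - - 24 \left(-39\right)^{2} = -3799 - \left(-24\right) 1521 = -3799 - -36504 = -3799 + 36504 = 32705$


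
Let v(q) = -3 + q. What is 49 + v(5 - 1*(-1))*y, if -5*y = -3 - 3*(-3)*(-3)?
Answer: 67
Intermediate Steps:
y = 6 (y = -(-3 - 3*(-3)*(-3))/5 = -(-3 + 9*(-3))/5 = -(-3 - 27)/5 = -⅕*(-30) = 6)
49 + v(5 - 1*(-1))*y = 49 + (-3 + (5 - 1*(-1)))*6 = 49 + (-3 + (5 + 1))*6 = 49 + (-3 + 6)*6 = 49 + 3*6 = 49 + 18 = 67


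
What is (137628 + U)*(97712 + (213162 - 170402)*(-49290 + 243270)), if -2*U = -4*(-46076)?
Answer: 377208981915712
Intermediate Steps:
U = -92152 (U = -(-2)*(-46076) = -½*184304 = -92152)
(137628 + U)*(97712 + (213162 - 170402)*(-49290 + 243270)) = (137628 - 92152)*(97712 + (213162 - 170402)*(-49290 + 243270)) = 45476*(97712 + 42760*193980) = 45476*(97712 + 8294584800) = 45476*8294682512 = 377208981915712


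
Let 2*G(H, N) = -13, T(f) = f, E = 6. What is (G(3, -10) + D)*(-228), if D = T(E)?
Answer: 114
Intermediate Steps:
G(H, N) = -13/2 (G(H, N) = (½)*(-13) = -13/2)
D = 6
(G(3, -10) + D)*(-228) = (-13/2 + 6)*(-228) = -½*(-228) = 114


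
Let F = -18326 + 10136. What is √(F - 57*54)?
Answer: 6*I*√313 ≈ 106.15*I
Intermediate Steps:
F = -8190
√(F - 57*54) = √(-8190 - 57*54) = √(-8190 - 3078) = √(-11268) = 6*I*√313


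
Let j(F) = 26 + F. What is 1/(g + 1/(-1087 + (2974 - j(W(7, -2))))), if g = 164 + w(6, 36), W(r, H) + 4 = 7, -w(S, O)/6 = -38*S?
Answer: 1858/2846457 ≈ 0.00065274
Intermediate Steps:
w(S, O) = 228*S (w(S, O) = -(-228)*S = 228*S)
W(r, H) = 3 (W(r, H) = -4 + 7 = 3)
g = 1532 (g = 164 + 228*6 = 164 + 1368 = 1532)
1/(g + 1/(-1087 + (2974 - j(W(7, -2))))) = 1/(1532 + 1/(-1087 + (2974 - (26 + 3)))) = 1/(1532 + 1/(-1087 + (2974 - 1*29))) = 1/(1532 + 1/(-1087 + (2974 - 29))) = 1/(1532 + 1/(-1087 + 2945)) = 1/(1532 + 1/1858) = 1/(2846457/1858) = 1858/2846457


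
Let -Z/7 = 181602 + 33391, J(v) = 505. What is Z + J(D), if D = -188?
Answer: -1504446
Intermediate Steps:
Z = -1504951 (Z = -7*(181602 + 33391) = -7*214993 = -1504951)
Z + J(D) = -1504951 + 505 = -1504446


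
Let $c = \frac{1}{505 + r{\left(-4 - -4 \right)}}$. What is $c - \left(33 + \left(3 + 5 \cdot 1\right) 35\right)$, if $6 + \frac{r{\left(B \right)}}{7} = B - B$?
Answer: $- \frac{144918}{463} \approx -313.0$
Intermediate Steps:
$r{\left(B \right)} = -42$ ($r{\left(B \right)} = -42 + 7 \left(B - B\right) = -42 + 7 \cdot 0 = -42 + 0 = -42$)
$c = \frac{1}{463}$ ($c = \frac{1}{505 - 42} = \frac{1}{463} \approx 0.0021598$)
$c - \left(33 + \left(3 + 5 \cdot 1\right) 35\right) = \frac{1}{463} - \left(33 + \left(3 + 5 \cdot 1\right) 35\right) = \frac{1}{463} - \left(33 + \left(3 + 5\right) 35\right) = \frac{1}{463} - \left(33 + 8 \cdot 35\right) = \frac{1}{463} - \left(33 + 280\right) = \frac{1}{463} - 313 = - \frac{144918}{463}$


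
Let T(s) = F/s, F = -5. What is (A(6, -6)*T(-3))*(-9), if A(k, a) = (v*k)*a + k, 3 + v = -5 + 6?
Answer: -1170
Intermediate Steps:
v = -2 (v = -3 + (-5 + 6) = -3 + 1 = -2)
A(k, a) = k - 2*a*k (A(k, a) = (-2*k)*a + k = -2*a*k + k = k - 2*a*k)
T(s) = -5/s
(A(6, -6)*T(-3))*(-9) = ((6*(1 - 2*(-6)))*(-5/(-3)))*(-9) = ((6*(1 + 12))*(-5*(-⅓)))*(-9) = ((6*13)*(5/3))*(-9) = (78*(5/3))*(-9) = 130*(-9) = -1170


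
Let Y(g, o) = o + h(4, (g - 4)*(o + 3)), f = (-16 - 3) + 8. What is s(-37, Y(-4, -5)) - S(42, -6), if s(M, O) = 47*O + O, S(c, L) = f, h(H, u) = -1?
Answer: -277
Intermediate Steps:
f = -11 (f = -19 + 8 = -11)
S(c, L) = -11
Y(g, o) = -1 + o (Y(g, o) = o - 1 = -1 + o)
s(M, O) = 48*O
s(-37, Y(-4, -5)) - S(42, -6) = 48*(-1 - 5) - 1*(-11) = 48*(-6) + 11 = -288 + 11 = -277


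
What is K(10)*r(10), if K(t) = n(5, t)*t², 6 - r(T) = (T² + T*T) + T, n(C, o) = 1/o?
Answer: -2040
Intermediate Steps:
r(T) = 6 - T - 2*T² (r(T) = 6 - ((T² + T*T) + T) = 6 - ((T² + T²) + T) = 6 - (2*T² + T) = 6 - (T + 2*T²) = 6 + (-T - 2*T²) = 6 - T - 2*T²)
K(t) = t (K(t) = t²/t = t)
K(10)*r(10) = 10*(6 - 1*10 - 2*10²) = 10*(6 - 10 - 2*100) = 10*(6 - 10 - 200) = 10*(-204) = -2040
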